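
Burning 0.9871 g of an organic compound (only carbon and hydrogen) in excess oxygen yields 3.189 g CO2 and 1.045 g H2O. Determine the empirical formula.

mol C = 3.189 / 44.01 = 0.07246; mass C = 0.07246 × 12.01 = 0.8703 g
mol H = 2 × (1.045 / 18.02) = 0.1160; mass H = 0.1160 × 1.008 = 0.1169 g
Smallest is C at 0.07246 mol; normalising gives C 1.000, H 1.601
Multiply by 5: C 5.00, H 8.00 → C5H8

C5H8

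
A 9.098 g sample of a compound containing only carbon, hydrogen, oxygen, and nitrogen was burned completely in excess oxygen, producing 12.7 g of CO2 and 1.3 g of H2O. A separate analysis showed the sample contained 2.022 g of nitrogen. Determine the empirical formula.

C4H2N2O3

mol C = 12.7 / 44.01 = 0.2886; mass C = 0.2886 × 12.01 = 3.466 g
mol H = 2 × (1.3 / 18.02) = 0.1443; mass H = 0.1443 × 1.008 = 0.1454 g
mol N = 2.022 / 14.01 = 0.1443
mass O = 9.098 − (5.633) = 3.465 g → mol O = 0.2166
Smallest is H at 0.1443 mol; normalising gives C 2.000, H 1.000, N 1.000, O 1.501
Scaling by 2: C 4.00, H 2.00, N 2.00, O 3.00 → C4H2N2O3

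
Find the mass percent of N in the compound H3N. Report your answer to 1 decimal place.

82.2%

Molar mass = 3(1.008) + 1(14.01) = 17.034 g/mol
Mass of N per mole = 1 × 14.01 = 14.010 g
% N = 14.010 / 17.034 × 100 = 82.2%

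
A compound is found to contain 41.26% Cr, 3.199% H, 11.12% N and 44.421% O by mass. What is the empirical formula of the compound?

Cr2H8N2O7

Assume 100 g: 41.26 g Cr, 3.199 g H, 11.12 g N, 44.421 g O.
Moles — Cr: 41.26 / 52.00 = 0.7935 mol; H: 3.199 / 1.008 = 3.174 mol; N: 11.12 / 14.01 = 0.7937 mol; O: 44.421 / 16.00 = 2.776 mol
Smallest is Cr at 0.7935 mol; normalising gives Cr 1.000, H 4.000, N 1.000, O 3.499
Scaling by 2: Cr 2.00, H 8.00, N 2.00, O 7.00 → Cr2H8N2O7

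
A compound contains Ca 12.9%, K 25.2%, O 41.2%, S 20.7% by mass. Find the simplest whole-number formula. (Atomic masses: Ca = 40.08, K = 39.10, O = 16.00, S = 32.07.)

Assume 100 g: 12.9 g Ca, 25.2 g K, 41.2 g O, 20.7 g S.
Moles — Ca: 12.9 / 40.08 = 0.3219 mol; K: 25.2 / 39.10 = 0.6445 mol; O: 41.2 / 16.00 = 2.575 mol; S: 20.7 / 32.07 = 0.6455 mol
Smallest is Ca at 0.3219 mol; normalising gives Ca 1.000, K 2.002, O 8.000, S 2.005
→ CaK2O8S2

CaK2O8S2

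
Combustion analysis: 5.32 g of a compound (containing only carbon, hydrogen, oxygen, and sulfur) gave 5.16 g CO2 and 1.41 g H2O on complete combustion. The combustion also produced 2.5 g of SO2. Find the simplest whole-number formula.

mol C = 5.16 / 44.01 = 0.1172; mass C = 0.1172 × 12.01 = 1.408 g
mol H = 2 × (1.41 / 18.02) = 0.1565; mass H = 0.1565 × 1.008 = 0.1577 g
mol S = 2.5 / 64.07 = 0.03902; mass S = 1.251 g
mass O = 5.32 − (2.817) = 2.503 g → mol O = 0.1564
Ratios (÷ 0.03902): C 3.005, H 4.011, O 4.009, S 1.000
≈ 3:4:4:1 → C3H4O4S

C3H4O4S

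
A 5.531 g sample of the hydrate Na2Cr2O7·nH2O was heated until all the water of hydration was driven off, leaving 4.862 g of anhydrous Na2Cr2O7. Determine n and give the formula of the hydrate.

Mass of water lost = 5.531 − 4.862 = 0.669 g → 0.669 / 18.02 = 0.03713 mol H2O
Molar mass of Na2Cr2O7 = 261.98 g/mol → mol Na2Cr2O7 = 4.862 / 261.98 = 0.01856
n = 0.03713 / 0.01856 = 2.00 ≈ 2 → Na2Cr2O7·2H2O

Na2Cr2O7·2H2O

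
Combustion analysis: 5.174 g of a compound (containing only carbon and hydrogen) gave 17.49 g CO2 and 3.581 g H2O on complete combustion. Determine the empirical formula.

CH

mol C = 17.49 / 44.01 = 0.3974; mass C = 0.3974 × 12.01 = 4.773 g
mol H = 2 × (3.581 / 18.02) = 0.3974; mass H = 0.3974 × 1.008 = 0.4006 g
Ratios (÷ 0.3974): C 1.000, H 1.000
≈ 1:1 → CH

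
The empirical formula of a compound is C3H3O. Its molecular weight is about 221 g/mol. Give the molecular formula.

Empirical-formula mass = 55.05 g/mol
n = 221 / 55.05 = 4.01 ≈ 4
Molecular formula = (C3H3O)4 = C12H12O4

C12H12O4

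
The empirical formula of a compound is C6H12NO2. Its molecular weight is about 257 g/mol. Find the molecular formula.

C12H24N2O4

Empirical-formula mass = 130.17 g/mol
n = 257 / 130.17 = 1.97 ≈ 2
Molecular formula = (C6H12NO2)2 = C12H24N2O4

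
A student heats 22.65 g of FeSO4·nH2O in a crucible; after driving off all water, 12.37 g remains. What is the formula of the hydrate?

FeSO4·7H2O

Mass of water lost = 22.65 − 12.37 = 10.28 g → 10.28 / 18.02 = 0.5705 mol H2O
Molar mass of FeSO4 = 151.92 g/mol → mol FeSO4 = 12.37 / 151.92 = 0.08142
n = 0.5705 / 0.08142 = 7.01 ≈ 7 → FeSO4·7H2O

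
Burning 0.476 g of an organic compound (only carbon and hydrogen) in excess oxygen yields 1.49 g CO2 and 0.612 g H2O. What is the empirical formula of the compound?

CH2

mol C = 1.49 / 44.01 = 0.03386; mass C = 0.03386 × 12.01 = 0.4066 g
mol H = 2 × (0.612 / 18.02) = 0.06792; mass H = 0.06792 × 1.008 = 0.06847 g
Ratios (÷ 0.03386): C 1.000, H 2.006
Ratio ≈ 1:2, so the empirical formula is CH2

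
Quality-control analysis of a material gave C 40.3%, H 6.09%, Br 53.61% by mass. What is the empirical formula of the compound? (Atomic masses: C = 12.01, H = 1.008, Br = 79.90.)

C5H9Br

Assume 100 g: 40.3 g C, 6.09 g H, 53.61 g Br.
Moles — C: 40.3 / 12.01 = 3.356 mol; H: 6.09 / 1.008 = 6.042 mol; Br: 53.61 / 79.90 = 0.671 mol
Ratios (÷ 0.671): C 5.001, H 9.004, Br 1.000
≈ 5:9:1 → C5H9Br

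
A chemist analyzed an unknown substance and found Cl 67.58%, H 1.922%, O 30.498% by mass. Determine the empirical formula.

Assume 100 g: 67.58 g Cl, 1.922 g H, 30.498 g O.
Moles — Cl: 67.58 / 35.45 = 1.906 mol; H: 1.922 / 1.008 = 1.907 mol; O: 30.498 / 16.00 = 1.906 mol
Smallest is O at 1.906 mol; normalising gives Cl 1.000, H 1.000, O 1.000
→ ClHO

ClHO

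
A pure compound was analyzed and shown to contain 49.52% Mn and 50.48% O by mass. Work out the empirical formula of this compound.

Mn2O7

Assume 100 g: 49.52 g Mn, 50.48 g O.
n(Mn) = 49.52/54.94 = 0.9013, n(O) = 50.48/16.00 = 3.155
Divide by the smallest (0.9013 mol Mn): Mn 1.000, O 3.500
Scaling by 2: Mn 2.00, O 7.00 → Mn2O7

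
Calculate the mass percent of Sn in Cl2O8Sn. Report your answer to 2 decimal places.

37.38%

Molar mass = 2(35.45) + 8(16.00) + 1(118.71) = 317.610 g/mol
Mass of Sn per mole = 1 × 118.71 = 118.710 g
% Sn = 118.710 / 317.610 × 100 = 37.38%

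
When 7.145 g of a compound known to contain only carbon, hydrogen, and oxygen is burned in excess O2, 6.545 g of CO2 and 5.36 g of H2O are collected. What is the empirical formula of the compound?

CH4O2

mol C = 6.545 / 44.01 = 0.1487; mass C = 0.1487 × 12.01 = 1.786 g
mol H = 2 × (5.36 / 18.02) = 0.5949; mass H = 0.5949 × 1.008 = 0.5997 g
mass O = 7.145 − (2.386) = 4.759 g → mol O = 0.2975
Divide by the smallest (0.1487 mol C): C 1.000, H 4.000, O 2.000
≈ 1:4:2 → CH4O2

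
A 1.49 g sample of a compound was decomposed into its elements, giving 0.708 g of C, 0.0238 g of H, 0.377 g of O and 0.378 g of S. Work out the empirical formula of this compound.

Moles — C: 0.708 / 12.01 = 0.05895 mol; H: 0.0238 / 1.008 = 0.02361 mol; O: 0.377 / 16.00 = 0.02356 mol; S: 0.378 / 32.07 = 0.01179 mol
Ratios (÷ 0.01179): C 5.001, H 2.003, O 1.999, S 1.000
→ C5H2O2S

C5H2O2S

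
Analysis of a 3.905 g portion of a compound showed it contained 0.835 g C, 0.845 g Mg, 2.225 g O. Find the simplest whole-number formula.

C: 0.835 g ÷ 12.01 g/mol = 0.06953 mol
Mg: 0.845 g ÷ 24.31 g/mol = 0.03476 mol
O: 2.225 g ÷ 16.00 g/mol = 0.1391 mol
Ratios (÷ 0.03476): C 2.000, Mg 1.000, O 4.001
Ratio ≈ 2:1:4, so the empirical formula is C2MgO4

C2MgO4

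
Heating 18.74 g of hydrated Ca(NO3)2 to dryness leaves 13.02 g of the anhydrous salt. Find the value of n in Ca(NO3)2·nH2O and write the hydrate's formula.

Ca(NO3)2·4H2O

Mass of water lost = 18.74 − 13.02 = 5.72 g → 5.72 / 18.02 = 0.3174 mol H2O
Molar mass of Ca(NO3)2 = 164.10 g/mol → mol Ca(NO3)2 = 13.02 / 164.10 = 0.07934
n = 0.3174 / 0.07934 = 4.00 ≈ 4 → Ca(NO3)2·4H2O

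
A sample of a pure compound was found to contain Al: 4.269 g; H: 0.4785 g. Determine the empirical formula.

AlH3

Al: 4.269 g ÷ 26.98 g/mol = 0.1582 mol
H: 0.4785 g ÷ 1.008 g/mol = 0.4747 mol
Divide by the smallest (0.1582 mol Al): Al 1.000, H 3.000
≈ 1:3 → AlH3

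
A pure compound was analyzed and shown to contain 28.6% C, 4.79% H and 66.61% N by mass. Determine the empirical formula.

CH2N2

Assume 100 g: 28.6 g C, 4.79 g H, 66.61 g N.
C: 28.6 g ÷ 12.01 g/mol = 2.381 mol
H: 4.79 g ÷ 1.008 g/mol = 4.752 mol
N: 66.61 g ÷ 14.01 g/mol = 4.754 mol
Ratios (÷ 2.381): C 1.000, H 1.996, N 1.997
→ CH2N2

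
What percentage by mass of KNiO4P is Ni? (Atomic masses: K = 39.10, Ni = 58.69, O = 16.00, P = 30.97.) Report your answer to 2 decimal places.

Molar mass = 1(39.10) + 1(58.69) + 4(16.00) + 1(30.97) = 192.760 g/mol
Mass of Ni per mole = 1 × 58.69 = 58.690 g
% Ni = 58.690 / 192.760 × 100 = 30.45%

30.45%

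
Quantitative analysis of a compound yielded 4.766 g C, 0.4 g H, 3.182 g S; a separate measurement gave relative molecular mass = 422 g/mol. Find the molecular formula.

C20H20S5

Moles — C: 4.766 / 12.01 = 0.3968 mol; H: 0.4 / 1.008 = 0.3968 mol; S: 3.182 / 32.07 = 0.09922 mol
Ratios (÷ 0.09922): C 4.000, H 3.999, S 1.000
Ratio ≈ 4:4:1, so the empirical formula is C4H4S
Empirical-formula mass = 84.14 g/mol
n = 422 / 84.14 = 5.02 ≈ 5
Molecular formula = (C4H4S)×5 = C20H20S5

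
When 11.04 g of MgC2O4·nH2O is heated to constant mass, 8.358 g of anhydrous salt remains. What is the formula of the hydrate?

Mass of water lost = 11.04 − 8.358 = 2.682 g → 2.682 / 18.02 = 0.1488 mol H2O
Molar mass of MgC2O4 = 112.33 g/mol → mol MgC2O4 = 8.358 / 112.33 = 0.07441
n = 0.1488 / 0.07441 = 2.00 ≈ 2 → MgC2O4·2H2O

MgC2O4·2H2O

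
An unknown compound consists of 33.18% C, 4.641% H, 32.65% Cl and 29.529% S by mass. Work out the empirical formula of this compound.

Assume 100 g: 33.18 g C, 4.641 g H, 32.65 g Cl, 29.529 g S.
n(C) = 33.18/12.01 = 2.763, n(H) = 4.641/1.008 = 4.604, n(Cl) = 32.65/35.45 = 0.921, n(S) = 29.529/32.07 = 0.9208
Ratios (÷ 0.9208): C 3.000, H 5.000, Cl 1.000, S 1.000
Ratio ≈ 3:5:1:1, so the empirical formula is C3H5ClS

C3H5ClS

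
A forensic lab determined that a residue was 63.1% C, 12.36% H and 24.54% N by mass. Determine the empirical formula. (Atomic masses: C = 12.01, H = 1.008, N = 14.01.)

C3H7N

Assume 100 g: 63.1 g C, 12.36 g H, 24.54 g N.
n(C) = 63.1/12.01 = 5.254, n(H) = 12.36/1.008 = 12.26, n(N) = 24.54/14.01 = 1.752
Smallest is N at 1.752 mol; normalising gives C 3.000, H 7.000, N 1.000
→ C3H7N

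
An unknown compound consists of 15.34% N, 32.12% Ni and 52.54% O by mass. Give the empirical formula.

N2NiO6

Assume 100 g: 15.34 g N, 32.12 g Ni, 52.54 g O.
N: 15.34 g ÷ 14.01 g/mol = 1.095 mol
Ni: 32.12 g ÷ 58.69 g/mol = 0.5473 mol
O: 52.54 g ÷ 16.00 g/mol = 3.284 mol
Ratios (÷ 0.5473): N 2.001, Ni 1.000, O 6.000
Ratio ≈ 2:1:6, so the empirical formula is N2NiO6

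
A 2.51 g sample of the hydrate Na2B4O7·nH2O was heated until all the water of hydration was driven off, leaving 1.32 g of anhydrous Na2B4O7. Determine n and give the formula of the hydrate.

Na2B4O7·10H2O

Mass of water lost = 2.51 − 1.32 = 1.19 g → 1.19 / 18.02 = 0.06604 mol H2O
Molar mass of Na2B4O7 = 201.22 g/mol → mol Na2B4O7 = 1.32 / 201.22 = 0.00656
n = 0.06604 / 0.00656 = 10.07 ≈ 10 → Na2B4O7·10H2O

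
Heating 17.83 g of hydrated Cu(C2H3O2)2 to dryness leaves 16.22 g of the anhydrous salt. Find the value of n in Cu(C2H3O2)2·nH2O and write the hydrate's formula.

Cu(C2H3O2)2·H2O

Mass of water lost = 17.83 − 16.22 = 1.61 g → 1.61 / 18.02 = 0.08935 mol H2O
Molar mass of Cu(C2H3O2)2 = 181.64 g/mol → mol Cu(C2H3O2)2 = 16.22 / 181.64 = 0.0893
n = 0.08935 / 0.0893 = 1.00 ≈ 1 → Cu(C2H3O2)2·H2O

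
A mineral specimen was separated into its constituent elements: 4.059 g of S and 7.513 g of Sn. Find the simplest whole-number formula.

S: 4.059 g ÷ 32.07 g/mol = 0.1266 mol
Sn: 7.513 g ÷ 118.71 g/mol = 0.06329 mol
Smallest is Sn at 0.06329 mol; normalising gives S 2.000, Sn 1.000
≈ 2:1 → S2Sn

S2Sn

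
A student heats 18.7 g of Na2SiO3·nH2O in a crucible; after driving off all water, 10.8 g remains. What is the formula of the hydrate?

Mass of water lost = 18.7 − 10.8 = 7.9 g → 7.9 / 18.02 = 0.4384 mol H2O
Molar mass of Na2SiO3 = 122.07 g/mol → mol Na2SiO3 = 10.8 / 122.07 = 0.08847
n = 0.4384 / 0.08847 = 4.96 ≈ 5 → Na2SiO3·5H2O

Na2SiO3·5H2O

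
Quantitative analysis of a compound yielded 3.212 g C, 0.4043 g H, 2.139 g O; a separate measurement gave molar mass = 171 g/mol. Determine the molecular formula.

C: 3.212 g ÷ 12.01 g/mol = 0.2674 mol
H: 0.4043 g ÷ 1.008 g/mol = 0.4011 mol
O: 2.139 g ÷ 16.00 g/mol = 0.1337 mol
Smallest is O at 0.1337 mol; normalising gives C 2.001, H 3.000, O 1.000
→ C2H3O
Empirical-formula mass = 43.04 g/mol
n = 171 / 43.04 = 3.97 ≈ 4
Molecular formula = (C2H3O)×4 = C8H12O4

C8H12O4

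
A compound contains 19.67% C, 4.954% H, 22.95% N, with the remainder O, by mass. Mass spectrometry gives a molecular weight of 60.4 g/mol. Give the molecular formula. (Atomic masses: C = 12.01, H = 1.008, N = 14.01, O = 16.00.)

Assume 100 g: 19.67 g C, 4.954 g H, 22.95 g N, 52.426 g O.
Moles — C: 19.67 / 12.01 = 1.638 mol; H: 4.954 / 1.008 = 4.915 mol; N: 22.95 / 14.01 = 1.638 mol; O: 52.426 / 16.00 = 3.277 mol
Divide by the smallest (1.638 mol C): C 1.000, H 3.001, N 1.000, O 2.001
→ CH3NO2
Empirical-formula mass = 61.04 g/mol
n = 60.4 / 61.04 = 0.99 ≈ 1
Molecular formula = empirical formula = CH3NO2

CH3NO2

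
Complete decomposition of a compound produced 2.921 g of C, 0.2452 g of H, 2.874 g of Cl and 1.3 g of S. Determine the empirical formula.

Moles — C: 2.921 / 12.01 = 0.2432 mol; H: 0.2452 / 1.008 = 0.2433 mol; Cl: 2.874 / 35.45 = 0.08107 mol; S: 1.3 / 32.07 = 0.04054 mol
Ratios (÷ 0.04054): C 6.000, H 6.001, Cl 2.000, S 1.000
→ C6H6Cl2S

C6H6Cl2S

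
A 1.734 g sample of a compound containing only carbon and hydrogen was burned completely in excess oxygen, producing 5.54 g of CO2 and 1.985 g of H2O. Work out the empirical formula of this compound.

C4H7

mol C = 5.54 / 44.01 = 0.1259; mass C = 0.1259 × 12.01 = 1.512 g
mol H = 2 × (1.985 / 18.02) = 0.2203; mass H = 0.2203 × 1.008 = 0.2221 g
Divide by the smallest (0.1259 mol C): C 1.000, H 1.750
Scaling by 4: C 4.00, H 7.00 → C4H7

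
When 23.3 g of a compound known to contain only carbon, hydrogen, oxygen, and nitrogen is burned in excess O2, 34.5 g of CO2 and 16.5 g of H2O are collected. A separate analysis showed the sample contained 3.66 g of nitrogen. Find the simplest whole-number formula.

C3H7NO2

mol C = 34.5 / 44.01 = 0.7839; mass C = 0.7839 × 12.01 = 9.415 g
mol H = 2 × (16.5 / 18.02) = 1.831; mass H = 1.831 × 1.008 = 1.846 g
mol N = 3.66 / 14.01 = 0.2612
mass O = 23.3 − (14.92) = 8.379 g → mol O = 0.5237
Smallest is N at 0.2612 mol; normalising gives C 3.001, H 7.010, N 1.000, O 2.005
≈ 3:7:1:2 → C3H7NO2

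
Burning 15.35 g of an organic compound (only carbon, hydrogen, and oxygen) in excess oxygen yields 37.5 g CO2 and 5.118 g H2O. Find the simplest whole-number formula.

C3H2O

mol C = 37.5 / 44.01 = 0.8521; mass C = 0.8521 × 12.01 = 10.23 g
mol H = 2 × (5.118 / 18.02) = 0.5680; mass H = 0.5680 × 1.008 = 0.5726 g
mass O = 15.35 − (10.81) = 4.544 g → mol O = 0.2840
Ratios (÷ 0.284): C 3.000, H 2.000, O 1.000
→ C3H2O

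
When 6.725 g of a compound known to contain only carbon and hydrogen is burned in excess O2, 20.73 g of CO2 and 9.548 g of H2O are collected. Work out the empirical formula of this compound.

mol C = 20.73 / 44.01 = 0.4710; mass C = 0.4710 × 12.01 = 5.657 g
mol H = 2 × (9.548 / 18.02) = 1.060; mass H = 1.060 × 1.008 = 1.068 g
Divide by the smallest (0.471 mol C): C 1.000, H 2.250
Scaling by 4: C 4.00, H 9.00 → C4H9

C4H9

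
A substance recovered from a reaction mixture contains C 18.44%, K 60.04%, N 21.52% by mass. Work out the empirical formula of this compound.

CKN

Assume 100 g: 18.44 g C, 60.04 g K, 21.52 g N.
C: 18.44 g ÷ 12.01 g/mol = 1.535 mol
K: 60.04 g ÷ 39.10 g/mol = 1.536 mol
N: 21.52 g ÷ 14.01 g/mol = 1.536 mol
Divide by the smallest (1.535 mol C): C 1.000, K 1.000, N 1.000
→ CKN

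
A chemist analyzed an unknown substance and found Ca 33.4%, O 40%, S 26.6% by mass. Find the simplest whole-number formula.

Assume 100 g: 33.4 g Ca, 40 g O, 26.6 g S.
Moles — Ca: 33.4 / 40.08 = 0.8333 mol; O: 40 / 16.00 = 2.5 mol; S: 26.6 / 32.07 = 0.8294 mol
Divide by the smallest (0.8294 mol S): Ca 1.005, O 3.014, S 1.000
Ratio ≈ 1:3:1, so the empirical formula is CaO3S

CaO3S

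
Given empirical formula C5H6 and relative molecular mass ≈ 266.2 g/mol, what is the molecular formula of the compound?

C20H24

Empirical-formula mass = 66.10 g/mol
n = 266.2 / 66.10 = 4.03 ≈ 4
Molecular formula = (C5H6)4 = C20H24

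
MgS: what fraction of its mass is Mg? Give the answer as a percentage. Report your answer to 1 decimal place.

43.1%

Molar mass = 1(24.31) + 1(32.07) = 56.380 g/mol
Mass of Mg per mole = 1 × 24.31 = 24.310 g
% Mg = 24.310 / 56.380 × 100 = 43.1%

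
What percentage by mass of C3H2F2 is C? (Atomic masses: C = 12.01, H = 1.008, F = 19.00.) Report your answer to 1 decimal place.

Molar mass = 3(12.01) + 2(1.008) + 2(19.00) = 76.046 g/mol
Mass of C per mole = 3 × 12.01 = 36.030 g
% C = 36.030 / 76.046 × 100 = 47.4%

47.4%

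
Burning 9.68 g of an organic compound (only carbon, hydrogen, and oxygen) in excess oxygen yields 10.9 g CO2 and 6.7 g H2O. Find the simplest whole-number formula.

mol C = 10.9 / 44.01 = 0.2477; mass C = 0.2477 × 12.01 = 2.975 g
mol H = 2 × (6.7 / 18.02) = 0.7436; mass H = 0.7436 × 1.008 = 0.7496 g
mass O = 9.68 − (3.724) = 5.956 g → mol O = 0.3722
Divide by the smallest (0.2477 mol C): C 1.000, H 3.002, O 1.503
Scaling by 2: C 2.00, H 6.00, O 3.01 → C2H6O3

C2H6O3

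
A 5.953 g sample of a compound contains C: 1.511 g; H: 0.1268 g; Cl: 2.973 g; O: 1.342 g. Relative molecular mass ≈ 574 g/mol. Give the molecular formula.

n(C) = 1.511/12.01 = 0.1258, n(H) = 0.1268/1.008 = 0.1258, n(Cl) = 2.973/35.45 = 0.08386, n(O) = 1.342/16.00 = 0.08388
Divide by the smallest (0.08386 mol Cl): C 1.500, H 1.500, Cl 1.000, O 1.000
Scaling by 2: C 3.00, H 3.00, Cl 2.00, O 2.00 → C3H3Cl2O2
Empirical-formula mass = 141.95 g/mol
n = 574 / 141.95 = 4.04 ≈ 4
Molecular formula = (C3H3Cl2O2)×4 = C12H12Cl8O8

C12H12Cl8O8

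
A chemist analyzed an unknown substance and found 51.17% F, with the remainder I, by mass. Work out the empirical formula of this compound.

Assume 100 g: 51.17 g F, 48.83 g I.
F: 51.17 g ÷ 19.00 g/mol = 2.693 mol
I: 48.83 g ÷ 126.90 g/mol = 0.3848 mol
Ratios (÷ 0.3848): F 6.999, I 1.000
≈ 7:1 → F7I

F7I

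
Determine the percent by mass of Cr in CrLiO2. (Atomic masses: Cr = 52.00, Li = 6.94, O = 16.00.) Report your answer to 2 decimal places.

Molar mass = 1(52.00) + 1(6.94) + 2(16.00) = 90.940 g/mol
Mass of Cr per mole = 1 × 52.00 = 52.000 g
% Cr = 52.000 / 90.940 × 100 = 57.18%

57.18%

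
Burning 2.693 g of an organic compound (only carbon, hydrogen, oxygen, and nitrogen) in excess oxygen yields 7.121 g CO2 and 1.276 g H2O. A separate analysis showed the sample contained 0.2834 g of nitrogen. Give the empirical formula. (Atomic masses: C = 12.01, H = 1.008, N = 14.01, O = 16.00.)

mol C = 7.121 / 44.01 = 0.1618; mass C = 0.1618 × 12.01 = 1.943 g
mol H = 2 × (1.276 / 18.02) = 0.1416; mass H = 0.1416 × 1.008 = 0.1428 g
mol N = 0.2834 / 14.01 = 0.02023
mass O = 2.693 − (2.369) = 0.3236 g → mol O = 0.02022
Ratios (÷ 0.02022): C 8.001, H 7.003, N 1.000, O 1.000
≈ 8:7:1:1 → C8H7NO

C8H7NO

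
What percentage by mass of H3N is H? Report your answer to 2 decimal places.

17.75%

Molar mass = 3(1.008) + 1(14.01) = 17.034 g/mol
Mass of H per mole = 3 × 1.008 = 3.024 g
% H = 3.024 / 17.034 × 100 = 17.75%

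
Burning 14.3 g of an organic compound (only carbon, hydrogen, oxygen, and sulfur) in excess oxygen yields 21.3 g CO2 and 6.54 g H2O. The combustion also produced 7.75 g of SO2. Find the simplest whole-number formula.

C4H6O2S

mol C = 21.3 / 44.01 = 0.4840; mass C = 0.4840 × 12.01 = 5.813 g
mol H = 2 × (6.54 / 18.02) = 0.7259; mass H = 0.7259 × 1.008 = 0.7317 g
mol S = 7.75 / 64.07 = 0.1210; mass S = 3.879 g
mass O = 14.3 − (10.42) = 3.876 g → mol O = 0.2423
Ratios (÷ 0.121): C 4.001, H 6.001, O 2.003, S 1.000
→ C4H6O2S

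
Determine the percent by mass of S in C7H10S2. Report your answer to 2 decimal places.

Molar mass = 7(12.01) + 10(1.008) + 2(32.07) = 158.290 g/mol
Mass of S per mole = 2 × 32.07 = 64.140 g
% S = 64.140 / 158.290 × 100 = 40.52%

40.52%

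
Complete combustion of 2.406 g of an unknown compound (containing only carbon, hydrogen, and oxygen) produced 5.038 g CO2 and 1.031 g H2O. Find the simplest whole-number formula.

C2H2O

mol C = 5.038 / 44.01 = 0.1145; mass C = 0.1145 × 12.01 = 1.375 g
mol H = 2 × (1.031 / 18.02) = 0.1144; mass H = 0.1144 × 1.008 = 0.1153 g
mass O = 2.406 − (1.490) = 0.9158 g → mol O = 0.05724
Smallest is O at 0.05724 mol; normalising gives C 2.000, H 1.999, O 1.000
→ C2H2O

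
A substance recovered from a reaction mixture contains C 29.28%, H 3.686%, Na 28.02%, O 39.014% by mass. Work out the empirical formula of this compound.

Assume 100 g: 29.28 g C, 3.686 g H, 28.02 g Na, 39.014 g O.
C: 29.28 g ÷ 12.01 g/mol = 2.438 mol
H: 3.686 g ÷ 1.008 g/mol = 3.657 mol
Na: 28.02 g ÷ 22.99 g/mol = 1.219 mol
O: 39.014 g ÷ 16.00 g/mol = 2.438 mol
Divide by the smallest (1.219 mol Na): C 2.000, H 3.000, Na 1.000, O 2.001
≈ 2:3:1:2 → C2H3NaO2

C2H3NaO2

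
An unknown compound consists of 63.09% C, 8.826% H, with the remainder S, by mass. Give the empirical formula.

C6H10S

Assume 100 g: 63.09 g C, 8.826 g H, 28.084 g S.
Moles — C: 63.09 / 12.01 = 5.253 mol; H: 8.826 / 1.008 = 8.756 mol; S: 28.084 / 32.07 = 0.8757 mol
Ratios (÷ 0.8757): C 5.999, H 9.999, S 1.000
→ C6H10S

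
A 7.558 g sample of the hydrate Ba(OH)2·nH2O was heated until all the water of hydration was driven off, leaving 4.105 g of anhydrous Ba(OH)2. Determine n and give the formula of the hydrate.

Mass of water lost = 7.558 − 4.105 = 3.453 g → 3.453 / 18.02 = 0.1916 mol H2O
Molar mass of Ba(OH)2 = 171.35 g/mol → mol Ba(OH)2 = 4.105 / 171.35 = 0.02396
n = 0.1916 / 0.02396 = 8.00 ≈ 8 → Ba(OH)2·8H2O

Ba(OH)2·8H2O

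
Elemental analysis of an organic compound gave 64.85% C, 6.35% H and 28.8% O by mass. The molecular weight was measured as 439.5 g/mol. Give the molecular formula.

C24H28O8

Assume 100 g: 64.85 g C, 6.35 g H, 28.8 g O.
n(C) = 64.85/12.01 = 5.4, n(H) = 6.35/1.008 = 6.3, n(O) = 28.8/16.00 = 1.8
Smallest is O at 1.8 mol; normalising gives C 3.000, H 3.500, O 1.000
Scaling by 2: C 6.00, H 7.00, O 2.00 → C6H7O2
Empirical-formula mass = 111.12 g/mol
n = 439.5 / 111.12 = 3.96 ≈ 4
Molecular formula = (C6H7O2)×4 = C24H28O8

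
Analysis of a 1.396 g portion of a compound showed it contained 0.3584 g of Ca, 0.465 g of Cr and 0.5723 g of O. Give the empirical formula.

CaCrO4

n(Ca) = 0.3584/40.08 = 0.008942, n(Cr) = 0.465/52.00 = 0.008942, n(O) = 0.5723/16.00 = 0.03577
Smallest is Ca at 0.008942 mol; normalising gives Ca 1.000, Cr 1.000, O 4.000
Ratio ≈ 1:1:4, so the empirical formula is CaCrO4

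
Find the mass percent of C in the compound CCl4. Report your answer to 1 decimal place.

7.8%

Molar mass = 1(12.01) + 4(35.45) = 153.810 g/mol
Mass of C per mole = 1 × 12.01 = 12.010 g
% C = 12.010 / 153.810 × 100 = 7.8%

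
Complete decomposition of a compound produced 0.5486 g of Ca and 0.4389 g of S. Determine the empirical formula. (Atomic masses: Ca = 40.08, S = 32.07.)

Moles — Ca: 0.5486 / 40.08 = 0.01369 mol; S: 0.4389 / 32.07 = 0.01369 mol
Smallest is S at 0.01369 mol; normalising gives Ca 1.000, S 1.000
Ratio ≈ 1:1, so the empirical formula is CaS

CaS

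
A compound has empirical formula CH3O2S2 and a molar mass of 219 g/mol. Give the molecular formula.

C2H6O4S4

Empirical-formula mass = 111.17 g/mol
n = 219 / 111.17 = 1.97 ≈ 2
Molecular formula = (CH3O2S2)2 = C2H6O4S4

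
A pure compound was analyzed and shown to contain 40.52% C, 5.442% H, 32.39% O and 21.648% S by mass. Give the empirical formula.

C5H8O3S

Assume 100 g: 40.52 g C, 5.442 g H, 32.39 g O, 21.648 g S.
n(C) = 40.52/12.01 = 3.374, n(H) = 5.442/1.008 = 5.399, n(O) = 32.39/16.00 = 2.024, n(S) = 21.648/32.07 = 0.675
Divide by the smallest (0.675 mol S): C 4.998, H 7.998, O 2.999, S 1.000
Ratio ≈ 5:8:3:1, so the empirical formula is C5H8O3S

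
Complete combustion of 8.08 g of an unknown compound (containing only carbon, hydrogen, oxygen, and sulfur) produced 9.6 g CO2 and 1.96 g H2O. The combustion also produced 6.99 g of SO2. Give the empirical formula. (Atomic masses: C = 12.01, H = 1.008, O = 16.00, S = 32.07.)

mol C = 9.6 / 44.01 = 0.2181; mass C = 0.2181 × 12.01 = 2.620 g
mol H = 2 × (1.96 / 18.02) = 0.2175; mass H = 0.2175 × 1.008 = 0.2193 g
mol S = 6.99 / 64.07 = 0.1091; mass S = 3.499 g
mass O = 8.08 − (6.338) = 1.742 g → mol O = 0.1089
Smallest is O at 0.1089 mol; normalising gives C 2.003, H 1.998, O 1.000, S 1.002
Ratio ≈ 2:2:1:1, so the empirical formula is C2H2OS

C2H2OS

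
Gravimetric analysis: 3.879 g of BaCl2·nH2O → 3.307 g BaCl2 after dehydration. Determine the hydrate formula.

BaCl2·2H2O

Mass of water lost = 3.879 − 3.307 = 0.572 g → 0.572 / 18.02 = 0.03174 mol H2O
Molar mass of BaCl2 = 208.23 g/mol → mol BaCl2 = 3.307 / 208.23 = 0.01588
n = 0.03174 / 0.01588 = 2.00 ≈ 2 → BaCl2·2H2O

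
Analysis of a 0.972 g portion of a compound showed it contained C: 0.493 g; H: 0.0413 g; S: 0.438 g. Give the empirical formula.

C3H3S

C: 0.493 g ÷ 12.01 g/mol = 0.04105 mol
H: 0.0413 g ÷ 1.008 g/mol = 0.04097 mol
S: 0.438 g ÷ 32.07 g/mol = 0.01366 mol
Divide by the smallest (0.01366 mol S): C 3.006, H 3.000, S 1.000
Ratio ≈ 3:3:1, so the empirical formula is C3H3S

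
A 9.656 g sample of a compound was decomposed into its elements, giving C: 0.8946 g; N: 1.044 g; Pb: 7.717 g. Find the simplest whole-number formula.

Moles — C: 0.8946 / 12.01 = 0.07449 mol; N: 1.044 / 14.01 = 0.07452 mol; Pb: 7.717 / 207.2 = 0.03724 mol
Divide by the smallest (0.03724 mol Pb): C 2.000, N 2.001, Pb 1.000
→ C2N2Pb

C2N2Pb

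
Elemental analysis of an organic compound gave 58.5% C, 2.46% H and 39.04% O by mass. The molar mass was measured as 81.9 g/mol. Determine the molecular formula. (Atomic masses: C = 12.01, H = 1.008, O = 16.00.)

Assume 100 g: 58.5 g C, 2.46 g H, 39.04 g O.
C: 58.5 g ÷ 12.01 g/mol = 4.871 mol
H: 2.46 g ÷ 1.008 g/mol = 2.44 mol
O: 39.04 g ÷ 16.00 g/mol = 2.44 mol
Ratios (÷ 2.44): C 1.996, H 1.000, O 1.000
≈ 2:1:1 → C2HO
Empirical-formula mass = 41.03 g/mol
n = 81.9 / 41.03 = 2.00 ≈ 2
Molecular formula = (C2HO)×2 = C4H2O2

C4H2O2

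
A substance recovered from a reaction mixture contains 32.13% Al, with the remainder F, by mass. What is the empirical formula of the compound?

AlF3

Assume 100 g: 32.13 g Al, 67.87 g F.
n(Al) = 32.13/26.98 = 1.191, n(F) = 67.87/19.00 = 3.572
Ratios (÷ 1.191): Al 1.000, F 3.000
Ratio ≈ 1:3, so the empirical formula is AlF3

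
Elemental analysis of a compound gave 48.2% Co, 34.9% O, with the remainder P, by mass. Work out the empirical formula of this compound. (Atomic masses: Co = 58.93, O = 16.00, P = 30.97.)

Assume 100 g: 48.2 g Co, 34.9 g O, 16.9 g P.
Co: 48.2 g ÷ 58.93 g/mol = 0.8179 mol
O: 34.9 g ÷ 16.00 g/mol = 2.181 mol
P: 16.9 g ÷ 30.97 g/mol = 0.5457 mol
Divide by the smallest (0.5457 mol P): Co 1.499, O 3.997, P 1.000
×2: Co 3.00, O 7.99, P 2.00 → Co3O8P2

Co3O8P2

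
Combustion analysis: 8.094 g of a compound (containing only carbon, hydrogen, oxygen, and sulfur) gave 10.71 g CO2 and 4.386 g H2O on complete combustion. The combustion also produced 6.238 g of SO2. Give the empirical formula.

mol C = 10.71 / 44.01 = 0.2434; mass C = 0.2434 × 12.01 = 2.923 g
mol H = 2 × (4.386 / 18.02) = 0.4868; mass H = 0.4868 × 1.008 = 0.4907 g
mol S = 6.238 / 64.07 = 0.09736; mass S = 3.122 g
mass O = 8.094 − (6.536) = 1.558 g → mol O = 0.09739
Ratios (÷ 0.09736): C 2.499, H 5.000, O 1.000, S 1.000
×2: C 5.00, H 10.00, O 2.00, S 2.00 → C5H10O2S2

C5H10O2S2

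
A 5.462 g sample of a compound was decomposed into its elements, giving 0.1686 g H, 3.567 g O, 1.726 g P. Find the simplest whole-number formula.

Moles — H: 0.1686 / 1.008 = 0.1673 mol; O: 3.567 / 16.00 = 0.2229 mol; P: 1.726 / 30.97 = 0.05573 mol
Divide by the smallest (0.05573 mol P): H 3.001, O 4.000, P 1.000
→ H3O4P

H3O4P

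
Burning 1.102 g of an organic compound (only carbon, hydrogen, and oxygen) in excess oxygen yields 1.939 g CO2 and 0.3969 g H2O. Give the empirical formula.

C4H4O3

mol C = 1.939 / 44.01 = 0.04406; mass C = 0.04406 × 12.01 = 0.5291 g
mol H = 2 × (0.3969 / 18.02) = 0.04405; mass H = 0.04405 × 1.008 = 0.04440 g
mass O = 1.102 − (0.5735) = 0.5285 g → mol O = 0.03303
Divide by the smallest (0.03303 mol O): C 1.334, H 1.334, O 1.000
Scaling by 3: C 4.00, H 4.00, O 3.00 → C4H4O3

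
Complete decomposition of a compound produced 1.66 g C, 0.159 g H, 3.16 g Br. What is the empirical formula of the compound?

C: 1.66 g ÷ 12.01 g/mol = 0.1382 mol
H: 0.159 g ÷ 1.008 g/mol = 0.1577 mol
Br: 3.16 g ÷ 79.90 g/mol = 0.03955 mol
Ratios (÷ 0.03955): C 3.495, H 3.988, Br 1.000
Multiply by 2: C 6.99, H 7.98, Br 2.00 → C7H8Br2

C7H8Br2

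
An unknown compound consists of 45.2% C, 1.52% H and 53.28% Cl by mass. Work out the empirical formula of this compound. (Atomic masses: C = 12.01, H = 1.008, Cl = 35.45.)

C5H2Cl2

Assume 100 g: 45.2 g C, 1.52 g H, 53.28 g Cl.
Moles — C: 45.2 / 12.01 = 3.764 mol; H: 1.52 / 1.008 = 1.508 mol; Cl: 53.28 / 35.45 = 1.503 mol
Divide by the smallest (1.503 mol Cl): C 2.504, H 1.003, Cl 1.000
Scaling by 2: C 5.01, H 2.01, Cl 2.00 → C5H2Cl2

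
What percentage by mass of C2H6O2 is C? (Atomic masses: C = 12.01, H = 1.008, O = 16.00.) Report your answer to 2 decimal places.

38.70%

Molar mass = 2(12.01) + 6(1.008) + 2(16.00) = 62.068 g/mol
Mass of C per mole = 2 × 12.01 = 24.020 g
% C = 24.020 / 62.068 × 100 = 38.70%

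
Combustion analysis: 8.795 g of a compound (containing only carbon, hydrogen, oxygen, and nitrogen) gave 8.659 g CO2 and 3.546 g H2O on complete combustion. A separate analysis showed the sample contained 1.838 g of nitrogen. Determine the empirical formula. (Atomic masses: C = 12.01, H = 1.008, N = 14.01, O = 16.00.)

C3H6N2O4

mol C = 8.659 / 44.01 = 0.1968; mass C = 0.1968 × 12.01 = 2.363 g
mol H = 2 × (3.546 / 18.02) = 0.3936; mass H = 0.3936 × 1.008 = 0.3967 g
mol N = 1.838 / 14.01 = 0.1312
mass O = 8.795 − (4.598) = 4.197 g → mol O = 0.2623
Ratios (÷ 0.1312): C 1.500, H 3.000, N 1.000, O 2.000
×2: C 3.00, H 6.00, N 2.00, O 4.00 → C3H6N2O4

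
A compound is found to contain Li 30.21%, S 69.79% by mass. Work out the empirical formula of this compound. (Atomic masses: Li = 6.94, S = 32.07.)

Li2S

Assume 100 g: 30.21 g Li, 69.79 g S.
Moles — Li: 30.21 / 6.94 = 4.353 mol; S: 69.79 / 32.07 = 2.176 mol
Smallest is S at 2.176 mol; normalising gives Li 2.000, S 1.000
→ Li2S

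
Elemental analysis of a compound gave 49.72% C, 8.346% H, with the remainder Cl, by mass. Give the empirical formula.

C7H14Cl2

Assume 100 g: 49.72 g C, 8.346 g H, 41.934 g Cl.
Moles — C: 49.72 / 12.01 = 4.14 mol; H: 8.346 / 1.008 = 8.28 mol; Cl: 41.934 / 35.45 = 1.183 mol
Smallest is Cl at 1.183 mol; normalising gives C 3.500, H 7.000, Cl 1.000
×2: C 7.00, H 14.00, Cl 2.00 → C7H14Cl2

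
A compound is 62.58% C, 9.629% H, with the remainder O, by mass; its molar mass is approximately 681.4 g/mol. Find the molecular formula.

C36H66O12

Assume 100 g: 62.58 g C, 9.629 g H, 27.791 g O.
C: 62.58 g ÷ 12.01 g/mol = 5.211 mol
H: 9.629 g ÷ 1.008 g/mol = 9.553 mol
O: 27.791 g ÷ 16.00 g/mol = 1.737 mol
Divide by the smallest (1.737 mol O): C 3.000, H 5.500, O 1.000
×2: C 6.00, H 11.00, O 2.00 → C6H11O2
Empirical-formula mass = 115.15 g/mol
n = 681.4 / 115.15 = 5.92 ≈ 6
Molecular formula = (C6H11O2)×6 = C36H66O12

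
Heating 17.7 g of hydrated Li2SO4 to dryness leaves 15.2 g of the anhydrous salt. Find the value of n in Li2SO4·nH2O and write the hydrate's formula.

Li2SO4·H2O

Mass of water lost = 17.7 − 15.2 = 2.5 g → 2.5 / 18.02 = 0.1387 mol H2O
Molar mass of Li2SO4 = 109.95 g/mol → mol Li2SO4 = 15.2 / 109.95 = 0.1382
n = 0.1387 / 0.1382 = 1.00 ≈ 1 → Li2SO4·H2O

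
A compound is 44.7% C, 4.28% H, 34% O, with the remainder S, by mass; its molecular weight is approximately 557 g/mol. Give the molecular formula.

Assume 100 g: 44.7 g C, 4.28 g H, 34 g O, 17.02 g S.
Moles — C: 44.7 / 12.01 = 3.722 mol; H: 4.28 / 1.008 = 4.246 mol; O: 34 / 16.00 = 2.125 mol; S: 17.02 / 32.07 = 0.5307 mol
Smallest is S at 0.5307 mol; normalising gives C 7.013, H 8.001, O 4.004, S 1.000
→ C7H8O4S
Empirical-formula mass = 188.20 g/mol
n = 557 / 188.20 = 2.96 ≈ 3
Molecular formula = (C7H8O4S)×3 = C21H24O12S3

C21H24O12S3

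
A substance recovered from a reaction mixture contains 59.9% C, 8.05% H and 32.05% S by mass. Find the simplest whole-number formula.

C5H8S

Assume 100 g: 59.9 g C, 8.05 g H, 32.05 g S.
n(C) = 59.9/12.01 = 4.988, n(H) = 8.05/1.008 = 7.986, n(S) = 32.05/32.07 = 0.9994
Smallest is S at 0.9994 mol; normalising gives C 4.991, H 7.991, S 1.000
→ C5H8S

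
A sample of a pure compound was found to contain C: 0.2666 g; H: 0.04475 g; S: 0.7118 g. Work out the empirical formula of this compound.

Moles — C: 0.2666 / 12.01 = 0.0222 mol; H: 0.04475 / 1.008 = 0.04439 mol; S: 0.7118 / 32.07 = 0.0222 mol
Ratios (÷ 0.0222): C 1.000, H 2.000, S 1.000
≈ 1:2:1 → CH2S

CH2S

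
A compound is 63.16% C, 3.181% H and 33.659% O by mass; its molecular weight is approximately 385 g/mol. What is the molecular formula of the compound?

Assume 100 g: 63.16 g C, 3.181 g H, 33.659 g O.
n(C) = 63.16/12.01 = 5.259, n(H) = 3.181/1.008 = 3.156, n(O) = 33.659/16.00 = 2.104
Smallest is O at 2.104 mol; normalising gives C 2.500, H 1.500, O 1.000
Scaling by 2: C 5.00, H 3.00, O 2.00 → C5H3O2
Empirical-formula mass = 95.07 g/mol
n = 385 / 95.07 = 4.05 ≈ 4
Molecular formula = (C5H3O2)×4 = C20H12O8

C20H12O8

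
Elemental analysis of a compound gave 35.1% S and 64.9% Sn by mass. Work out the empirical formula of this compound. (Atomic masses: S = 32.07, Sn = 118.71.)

Assume 100 g: 35.1 g S, 64.9 g Sn.
S: 35.1 g ÷ 32.07 g/mol = 1.094 mol
Sn: 64.9 g ÷ 118.71 g/mol = 0.5467 mol
Smallest is Sn at 0.5467 mol; normalising gives S 2.002, Sn 1.000
≈ 2:1 → S2Sn

S2Sn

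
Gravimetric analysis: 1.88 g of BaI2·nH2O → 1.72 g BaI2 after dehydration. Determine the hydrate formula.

Mass of water lost = 1.88 − 1.72 = 0.16 g → 0.16 / 18.02 = 0.008879 mol H2O
Molar mass of BaI2 = 391.13 g/mol → mol BaI2 = 1.72 / 391.13 = 0.004398
n = 0.008879 / 0.004398 = 2.02 ≈ 2 → BaI2·2H2O

BaI2·2H2O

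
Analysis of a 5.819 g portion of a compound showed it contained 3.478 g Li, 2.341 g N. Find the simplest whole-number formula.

Li3N

n(Li) = 3.478/6.94 = 0.5012, n(N) = 2.341/14.01 = 0.1671
Smallest is N at 0.1671 mol; normalising gives Li 2.999, N 1.000
Ratio ≈ 3:1, so the empirical formula is Li3N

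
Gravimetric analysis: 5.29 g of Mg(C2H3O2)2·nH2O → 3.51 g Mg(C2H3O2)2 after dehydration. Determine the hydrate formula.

Mass of water lost = 5.29 − 3.51 = 1.78 g → 1.78 / 18.02 = 0.09878 mol H2O
Molar mass of Mg(C2H3O2)2 = 142.40 g/mol → mol Mg(C2H3O2)2 = 3.51 / 142.40 = 0.02465
n = 0.09878 / 0.02465 = 4.01 ≈ 4 → Mg(C2H3O2)2·4H2O

Mg(C2H3O2)2·4H2O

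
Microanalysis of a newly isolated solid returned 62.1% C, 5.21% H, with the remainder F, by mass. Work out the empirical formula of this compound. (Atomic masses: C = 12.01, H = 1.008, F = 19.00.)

Assume 100 g: 62.1 g C, 5.21 g H, 32.69 g F.
C: 62.1 g ÷ 12.01 g/mol = 5.171 mol
H: 5.21 g ÷ 1.008 g/mol = 5.169 mol
F: 32.69 g ÷ 19.00 g/mol = 1.721 mol
Ratios (÷ 1.721): C 3.005, H 3.004, F 1.000
→ C3H3F

C3H3F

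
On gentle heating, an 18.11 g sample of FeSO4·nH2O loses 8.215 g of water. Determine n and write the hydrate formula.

Mass of anhydrous FeSO4 = 18.11 − 8.215 = 9.895 g
mol H2O = 8.215 / 18.02 = 0.4559
Molar mass of FeSO4 = 151.92 g/mol → mol FeSO4 = 9.895 / 151.92 = 0.06513
n = 0.4559 / 0.06513 = 7.00 ≈ 7 → FeSO4·7H2O

FeSO4·7H2O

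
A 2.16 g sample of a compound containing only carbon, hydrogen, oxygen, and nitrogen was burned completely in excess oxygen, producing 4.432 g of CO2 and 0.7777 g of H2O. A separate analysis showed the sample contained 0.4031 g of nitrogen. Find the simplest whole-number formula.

C7H6N2O2

mol C = 4.432 / 44.01 = 0.1007; mass C = 0.1007 × 12.01 = 1.209 g
mol H = 2 × (0.7777 / 18.02) = 0.08632; mass H = 0.08632 × 1.008 = 0.08701 g
mol N = 0.4031 / 14.01 = 0.02877
mass O = 2.16 − (1.700) = 0.4604 g → mol O = 0.02878
Smallest is N at 0.02877 mol; normalising gives C 3.500, H 3.000, N 1.000, O 1.000
Multiply by 2: C 7.00, H 6.00, N 2.00, O 2.00 → C7H6N2O2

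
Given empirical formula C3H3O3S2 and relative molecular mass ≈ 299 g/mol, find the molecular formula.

C6H6O6S4

Empirical-formula mass = 151.19 g/mol
n = 299 / 151.19 = 1.98 ≈ 2
Molecular formula = (C3H3O3S2)2 = C6H6O6S4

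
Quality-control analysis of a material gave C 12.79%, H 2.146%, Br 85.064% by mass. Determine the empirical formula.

CH2Br

Assume 100 g: 12.79 g C, 2.146 g H, 85.064 g Br.
n(C) = 12.79/12.01 = 1.065, n(H) = 2.146/1.008 = 2.129, n(Br) = 85.064/79.90 = 1.065
Smallest is Br at 1.065 mol; normalising gives C 1.000, H 2.000, Br 1.000
→ CH2Br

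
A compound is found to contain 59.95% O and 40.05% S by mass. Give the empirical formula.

O3S

Assume 100 g: 59.95 g O, 40.05 g S.
O: 59.95 g ÷ 16.00 g/mol = 3.747 mol
S: 40.05 g ÷ 32.07 g/mol = 1.249 mol
Ratios (÷ 1.249): O 3.000, S 1.000
≈ 3:1 → O3S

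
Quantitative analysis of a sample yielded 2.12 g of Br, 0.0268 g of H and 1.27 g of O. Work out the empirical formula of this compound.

n(Br) = 2.12/79.90 = 0.02653, n(H) = 0.0268/1.008 = 0.02659, n(O) = 1.27/16.00 = 0.07938
Ratios (÷ 0.02653): Br 1.000, H 1.002, O 2.992
→ BrHO3

BrHO3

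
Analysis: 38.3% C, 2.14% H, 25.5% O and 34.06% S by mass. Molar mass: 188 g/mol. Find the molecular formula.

Assume 100 g: 38.3 g C, 2.14 g H, 25.5 g O, 34.06 g S.
Moles — C: 38.3 / 12.01 = 3.189 mol; H: 2.14 / 1.008 = 2.123 mol; O: 25.5 / 16.00 = 1.594 mol; S: 34.06 / 32.07 = 1.062 mol
Divide by the smallest (1.062 mol S): C 3.003, H 1.999, O 1.501, S 1.000
Scaling by 2: C 6.01, H 4.00, O 3.00, S 2.00 → C6H4O3S2
Empirical-formula mass = 188.23 g/mol
n = 188 / 188.23 = 1.00 ≈ 1
Molecular formula = empirical formula = C6H4O3S2

C6H4O3S2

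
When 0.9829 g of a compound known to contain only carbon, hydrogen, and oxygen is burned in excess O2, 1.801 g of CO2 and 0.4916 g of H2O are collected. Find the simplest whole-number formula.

mol C = 1.801 / 44.01 = 0.04092; mass C = 0.04092 × 12.01 = 0.4915 g
mol H = 2 × (0.4916 / 18.02) = 0.05456; mass H = 0.05456 × 1.008 = 0.05500 g
mass O = 0.9829 − (0.5465) = 0.4364 g → mol O = 0.02728
Divide by the smallest (0.02728 mol O): C 1.500, H 2.000, O 1.000
Scaling by 2: C 3.00, H 4.00, O 2.00 → C3H4O2

C3H4O2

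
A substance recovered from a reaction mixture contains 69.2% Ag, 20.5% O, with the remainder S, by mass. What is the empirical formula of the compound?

Ag2O4S

Assume 100 g: 69.2 g Ag, 20.5 g O, 10.3 g S.
n(Ag) = 69.2/107.87 = 0.6415, n(O) = 20.5/16.00 = 1.281, n(S) = 10.3/32.07 = 0.3212
Smallest is S at 0.3212 mol; normalising gives Ag 1.997, O 3.989, S 1.000
→ Ag2O4S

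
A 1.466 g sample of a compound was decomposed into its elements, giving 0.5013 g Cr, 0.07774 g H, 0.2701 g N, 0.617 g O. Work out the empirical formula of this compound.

CrH8N2O4

n(Cr) = 0.5013/52.00 = 0.00964, n(H) = 0.07774/1.008 = 0.07712, n(N) = 0.2701/14.01 = 0.01928, n(O) = 0.617/16.00 = 0.03856
Ratios (÷ 0.00964): Cr 1.000, H 8.000, N 2.000, O 4.000
≈ 1:8:2:4 → CrH8N2O4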